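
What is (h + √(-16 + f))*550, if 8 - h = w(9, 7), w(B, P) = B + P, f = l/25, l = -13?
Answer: -4400 + 110*I*√413 ≈ -4400.0 + 2235.5*I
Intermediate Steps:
f = -13/25 ≈ -0.52000
h = -8 (h = 8 - (9 + 7) = 8 - 1*16 = 8 - 16 = -8)
(h + √(-16 + f))*550 = (-8 + √(-16 - 13/25))*550 = (-8 + √(-413/25))*550 = (-8 + I*√413/5)*550 = -4400 + 110*I*√413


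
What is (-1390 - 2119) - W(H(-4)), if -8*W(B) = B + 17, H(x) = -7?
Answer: -14031/4 ≈ -3507.8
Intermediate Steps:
W(B) = -17/8 - B/8 (W(B) = -(B + 17)/8 = -(17 + B)/8 = -17/8 - B/8)
(-1390 - 2119) - W(H(-4)) = (-1390 - 2119) - (-17/8 - ⅛*(-7)) = -3509 - (-17/8 + 7/8) = -3509 - 1*(-5/4) = -3509 + 5/4 = -14031/4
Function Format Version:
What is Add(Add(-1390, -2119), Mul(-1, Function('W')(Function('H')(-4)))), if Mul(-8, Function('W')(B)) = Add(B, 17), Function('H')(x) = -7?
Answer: Rational(-14031, 4) ≈ -3507.8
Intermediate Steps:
Function('W')(B) = Add(Rational(-17, 8), Mul(Rational(-1, 8), B)) (Function('W')(B) = Mul(Rational(-1, 8), Add(B, 17)) = Mul(Rational(-1, 8), Add(17, B)) = Add(Rational(-17, 8), Mul(Rational(-1, 8), B)))
Add(Add(-1390, -2119), Mul(-1, Function('W')(Function('H')(-4)))) = Add(Add(-1390, -2119), Mul(-1, Add(Rational(-17, 8), Mul(Rational(-1, 8), -7)))) = Add(-3509, Mul(-1, Add(Rational(-17, 8), Rational(7, 8)))) = Add(-3509, Mul(-1, Rational(-5, 4))) = Add(-3509, Rational(5, 4)) = Rational(-14031, 4)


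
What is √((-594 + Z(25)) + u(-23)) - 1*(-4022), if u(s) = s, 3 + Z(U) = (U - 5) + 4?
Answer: 4022 + 2*I*√149 ≈ 4022.0 + 24.413*I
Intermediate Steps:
Z(U) = -4 + U (Z(U) = -3 + ((U - 5) + 4) = -3 + ((-5 + U) + 4) = -3 + (-1 + U) = -4 + U)
√((-594 + Z(25)) + u(-23)) - 1*(-4022) = √((-594 + (-4 + 25)) - 23) - 1*(-4022) = √((-594 + 21) - 23) + 4022 = √(-573 - 23) + 4022 = √(-596) + 4022 = 2*I*√149 + 4022 = 4022 + 2*I*√149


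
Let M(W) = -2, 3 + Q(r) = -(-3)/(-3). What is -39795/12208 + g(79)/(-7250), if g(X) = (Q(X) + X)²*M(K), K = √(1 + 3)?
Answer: -86385/50576 ≈ -1.7080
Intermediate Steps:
Q(r) = -4 (Q(r) = -3 - (-3)/(-3) = -3 - (-3)*(-1)/3 = -3 - 1*1 = -3 - 1 = -4)
K = 2 (K = √4 = 2)
g(X) = -2*(-4 + X)² (g(X) = (-4 + X)²*(-2) = -2*(-4 + X)²)
-39795/12208 + g(79)/(-7250) = -39795/12208 - 2*(-4 + 79)²/(-7250) = -39795*1/12208 - 2*75²*(-1/7250) = -5685/1744 - 2*5625*(-1/7250) = -5685/1744 - 11250*(-1/7250) = -5685/1744 + 45/29 = -86385/50576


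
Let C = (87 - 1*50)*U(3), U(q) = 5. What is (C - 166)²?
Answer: 361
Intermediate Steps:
C = 185 (C = (87 - 1*50)*5 = (87 - 50)*5 = 37*5 = 185)
(C - 166)² = (185 - 166)² = 19² = 361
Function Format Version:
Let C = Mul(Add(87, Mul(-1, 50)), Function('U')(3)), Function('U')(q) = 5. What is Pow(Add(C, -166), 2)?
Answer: 361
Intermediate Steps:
C = 185 (C = Mul(Add(87, Mul(-1, 50)), 5) = Mul(Add(87, -50), 5) = Mul(37, 5) = 185)
Pow(Add(C, -166), 2) = Pow(Add(185, -166), 2) = Pow(19, 2) = 361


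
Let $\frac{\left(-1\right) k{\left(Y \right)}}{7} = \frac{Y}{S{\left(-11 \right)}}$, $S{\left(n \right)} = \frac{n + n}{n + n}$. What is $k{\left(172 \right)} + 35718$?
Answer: $34514$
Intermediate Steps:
$S{\left(n \right)} = 1$ ($S{\left(n \right)} = \frac{2 n}{2 n} = 2 n \frac{1}{2 n} = 1$)
$k{\left(Y \right)} = - 7 Y$ ($k{\left(Y \right)} = - 7 \frac{Y}{1} = - 7 Y 1 = - 7 Y$)
$k{\left(172 \right)} + 35718 = \left(-7\right) 172 + 35718 = -1204 + 35718 = 34514$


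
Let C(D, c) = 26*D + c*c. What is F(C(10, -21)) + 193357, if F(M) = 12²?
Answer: 193501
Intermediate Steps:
C(D, c) = c² + 26*D (C(D, c) = 26*D + c² = c² + 26*D)
F(M) = 144
F(C(10, -21)) + 193357 = 144 + 193357 = 193501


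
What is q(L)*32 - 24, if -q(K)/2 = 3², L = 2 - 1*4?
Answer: -600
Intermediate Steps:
L = -2 (L = 2 - 4 = -2)
q(K) = -18 (q(K) = -2*3² = -2*9 = -18)
q(L)*32 - 24 = -18*32 - 24 = -576 - 24 = -600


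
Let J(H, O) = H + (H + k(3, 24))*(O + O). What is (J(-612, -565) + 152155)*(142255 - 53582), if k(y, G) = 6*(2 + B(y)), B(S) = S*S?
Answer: 68147239979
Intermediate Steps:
B(S) = S²
k(y, G) = 12 + 6*y² (k(y, G) = 6*(2 + y²) = 12 + 6*y²)
J(H, O) = H + 2*O*(66 + H) (J(H, O) = H + (H + (12 + 6*3²))*(O + O) = H + (H + (12 + 6*9))*(2*O) = H + (H + (12 + 54))*(2*O) = H + (H + 66)*(2*O) = H + (66 + H)*(2*O) = H + 2*O*(66 + H))
(J(-612, -565) + 152155)*(142255 - 53582) = ((-612 + 132*(-565) + 2*(-612)*(-565)) + 152155)*(142255 - 53582) = ((-612 - 74580 + 691560) + 152155)*88673 = (616368 + 152155)*88673 = 768523*88673 = 68147239979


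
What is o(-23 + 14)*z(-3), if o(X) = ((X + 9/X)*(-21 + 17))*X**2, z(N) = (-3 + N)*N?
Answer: 58320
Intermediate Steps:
z(N) = N*(-3 + N)
o(X) = X**2*(-36/X - 4*X) (o(X) = ((X + 9/X)*(-4))*X**2 = (-36/X - 4*X)*X**2 = X**2*(-36/X - 4*X))
o(-23 + 14)*z(-3) = (-4*(-23 + 14)*(9 + (-23 + 14)**2))*(-3*(-3 - 3)) = (-4*(-9)*(9 + (-9)**2))*(-3*(-6)) = -4*(-9)*(9 + 81)*18 = -4*(-9)*90*18 = 3240*18 = 58320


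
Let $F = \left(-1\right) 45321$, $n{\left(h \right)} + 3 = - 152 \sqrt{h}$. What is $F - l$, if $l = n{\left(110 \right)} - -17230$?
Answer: $-62548 + 152 \sqrt{110} \approx -60954.0$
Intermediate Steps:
$n{\left(h \right)} = -3 - 152 \sqrt{h}$
$F = -45321$
$l = 17227 - 152 \sqrt{110}$ ($l = \left(-3 - 152 \sqrt{110}\right) - -17230 = \left(-3 - 152 \sqrt{110}\right) + 17230 = 17227 - 152 \sqrt{110} \approx 15633.0$)
$F - l = -45321 - \left(17227 - 152 \sqrt{110}\right) = -62548 + 152 \sqrt{110}$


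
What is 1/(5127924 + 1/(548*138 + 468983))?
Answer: 544607/2792703305869 ≈ 1.9501e-7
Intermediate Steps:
1/(5127924 + 1/(548*138 + 468983)) = 1/(5127924 + 1/(75624 + 468983)) = 1/(5127924 + 1/544607) = 1/(2792703305869/544607) = 544607/2792703305869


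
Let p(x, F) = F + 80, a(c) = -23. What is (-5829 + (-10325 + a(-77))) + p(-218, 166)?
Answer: -15931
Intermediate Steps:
p(x, F) = 80 + F
(-5829 + (-10325 + a(-77))) + p(-218, 166) = (-5829 + (-10325 - 23)) + (80 + 166) = (-5829 - 10348) + 246 = -16177 + 246 = -15931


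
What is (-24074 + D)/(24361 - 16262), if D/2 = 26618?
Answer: 4166/1157 ≈ 3.6007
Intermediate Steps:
D = 53236 (D = 2*26618 = 53236)
(-24074 + D)/(24361 - 16262) = (-24074 + 53236)/(24361 - 16262) = 29162/8099 = 29162*(1/8099) = 4166/1157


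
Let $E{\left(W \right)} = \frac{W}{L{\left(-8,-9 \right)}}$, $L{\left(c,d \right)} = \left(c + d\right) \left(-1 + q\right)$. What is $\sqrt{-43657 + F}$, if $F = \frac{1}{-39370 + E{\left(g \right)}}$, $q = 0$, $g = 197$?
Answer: $\frac{i \sqrt{19544603381101974}}{669093} \approx 208.94 i$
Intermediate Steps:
$L{\left(c,d \right)} = - c - d$ ($L{\left(c,d \right)} = \left(c + d\right) \left(-1 + 0\right) = \left(c + d\right) \left(-1\right) = - c - d$)
$E{\left(W \right)} = \frac{W}{17}$ ($E{\left(W \right)} = \frac{W}{\left(-1\right) \left(-8\right) - -9} = \frac{W}{8 + 9} = \frac{W}{17}$)
$F = - \frac{17}{669093}$ ($F = \frac{1}{-39370 + \frac{1}{17} \cdot 197} = \frac{1}{-39370 + \frac{197}{17}} = \frac{1}{- \frac{669093}{17}} = - \frac{17}{669093} \approx -2.5408 \cdot 10^{-5}$)
$\sqrt{-43657 + F} = \sqrt{-43657 - \frac{17}{669093}} = \sqrt{- \frac{29210593118}{669093}} = \frac{i \sqrt{19544603381101974}}{669093}$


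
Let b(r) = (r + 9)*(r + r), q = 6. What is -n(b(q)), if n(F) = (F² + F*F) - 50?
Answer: -64750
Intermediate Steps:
b(r) = 2*r*(9 + r) (b(r) = (9 + r)*(2*r) = 2*r*(9 + r))
n(F) = -50 + 2*F² (n(F) = (F² + F²) - 50 = 2*F² - 50 = -50 + 2*F²)
-n(b(q)) = -(-50 + 2*(2*6*(9 + 6))²) = -(-50 + 2*(2*6*15)²) = -(-50 + 2*180²) = -(-50 + 2*32400) = -(-50 + 64800) = -1*64750 = -64750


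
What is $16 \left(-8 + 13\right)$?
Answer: $80$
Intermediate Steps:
$16 \left(-8 + 13\right) = 16 \cdot 5 = 80$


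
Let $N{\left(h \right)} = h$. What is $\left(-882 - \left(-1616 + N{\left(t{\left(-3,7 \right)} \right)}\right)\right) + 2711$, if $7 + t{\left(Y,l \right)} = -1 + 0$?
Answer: $3453$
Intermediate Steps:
$t{\left(Y,l \right)} = -8$ ($t{\left(Y,l \right)} = -7 + \left(-1 + 0\right) = -7 - 1 = -8$)
$\left(-882 - \left(-1616 + N{\left(t{\left(-3,7 \right)} \right)}\right)\right) + 2711 = \left(-882 + \left(1616 - -8\right)\right) + 2711 = \left(-882 + \left(1616 + 8\right)\right) + 2711 = \left(-882 + 1624\right) + 2711 = 742 + 2711 = 3453$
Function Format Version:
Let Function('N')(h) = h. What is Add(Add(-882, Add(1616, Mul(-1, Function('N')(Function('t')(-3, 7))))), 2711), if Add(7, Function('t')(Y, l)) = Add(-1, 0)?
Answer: 3453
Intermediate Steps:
Function('t')(Y, l) = -8 (Function('t')(Y, l) = Add(-7, Add(-1, 0)) = Add(-7, -1) = -8)
Add(Add(-882, Add(1616, Mul(-1, Function('N')(Function('t')(-3, 7))))), 2711) = Add(Add(-882, Add(1616, Mul(-1, -8))), 2711) = Add(Add(-882, Add(1616, 8)), 2711) = Add(Add(-882, 1624), 2711) = Add(742, 2711) = 3453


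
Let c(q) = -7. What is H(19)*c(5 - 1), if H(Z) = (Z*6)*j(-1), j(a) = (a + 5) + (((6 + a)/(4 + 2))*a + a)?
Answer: -1729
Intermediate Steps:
j(a) = 5 + 2*a + a*(1 + a/6) (j(a) = (5 + a) + (((6 + a)/6)*a + a) = (5 + a) + (((6 + a)*(1/6))*a + a) = (5 + a) + ((1 + a/6)*a + a) = (5 + a) + (a*(1 + a/6) + a) = (5 + a) + (a + a*(1 + a/6)) = 5 + 2*a + a*(1 + a/6))
H(Z) = 13*Z (H(Z) = (Z*6)*(5 + 3*(-1) + (1/6)*(-1)**2) = (6*Z)*(5 - 3 + (1/6)*1) = (6*Z)*(5 - 3 + 1/6) = (6*Z)*(13/6) = 13*Z)
H(19)*c(5 - 1) = (13*19)*(-7) = 247*(-7) = -1729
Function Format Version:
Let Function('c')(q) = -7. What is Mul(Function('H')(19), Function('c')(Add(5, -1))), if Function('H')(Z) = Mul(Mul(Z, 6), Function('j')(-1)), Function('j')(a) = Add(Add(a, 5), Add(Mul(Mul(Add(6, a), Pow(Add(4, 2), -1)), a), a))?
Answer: -1729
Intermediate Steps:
Function('j')(a) = Add(5, Mul(2, a), Mul(a, Add(1, Mul(Rational(1, 6), a)))) (Function('j')(a) = Add(Add(5, a), Add(Mul(Mul(Add(6, a), Pow(6, -1)), a), a)) = Add(Add(5, a), Add(Mul(Mul(Add(6, a), Rational(1, 6)), a), a)) = Add(Add(5, a), Add(Mul(Add(1, Mul(Rational(1, 6), a)), a), a)) = Add(Add(5, a), Add(Mul(a, Add(1, Mul(Rational(1, 6), a))), a)) = Add(Add(5, a), Add(a, Mul(a, Add(1, Mul(Rational(1, 6), a))))) = Add(5, Mul(2, a), Mul(a, Add(1, Mul(Rational(1, 6), a)))))
Function('H')(Z) = Mul(13, Z) (Function('H')(Z) = Mul(Mul(Z, 6), Add(5, Mul(3, -1), Mul(Rational(1, 6), Pow(-1, 2)))) = Mul(Mul(6, Z), Add(5, -3, Mul(Rational(1, 6), 1))) = Mul(Mul(6, Z), Add(5, -3, Rational(1, 6))) = Mul(Mul(6, Z), Rational(13, 6)) = Mul(13, Z))
Mul(Function('H')(19), Function('c')(Add(5, -1))) = Mul(Mul(13, 19), -7) = Mul(247, -7) = -1729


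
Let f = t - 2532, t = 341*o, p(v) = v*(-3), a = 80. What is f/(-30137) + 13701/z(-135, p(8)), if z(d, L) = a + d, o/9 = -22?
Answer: -409054287/1657535 ≈ -246.78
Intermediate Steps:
p(v) = -3*v
o = -198 (o = 9*(-22) = -198)
z(d, L) = 80 + d
t = -67518 (t = 341*(-198) = -67518)
f = -70050 (f = -67518 - 2532 = -70050)
f/(-30137) + 13701/z(-135, p(8)) = -70050/(-30137) + 13701/(80 - 135) = -70050*(-1/30137) + 13701/(-55) = 70050/30137 + 13701*(-1/55) = 70050/30137 - 13701/55 = -409054287/1657535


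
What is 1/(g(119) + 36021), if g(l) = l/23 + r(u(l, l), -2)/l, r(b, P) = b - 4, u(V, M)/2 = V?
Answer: 2737/98609020 ≈ 2.7756e-5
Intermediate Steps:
u(V, M) = 2*V
r(b, P) = -4 + b
g(l) = l/23 + (-4 + 2*l)/l
1/(g(119) + 36021) = 1/((2 - 4/119 + (1/23)*119) + 36021) = 1/((2 - 4*1/119 + 119/23) + 36021) = 1/((2 - 4/119 + 119/23) + 36021) = 1/(19543/2737 + 36021) = 1/(98609020/2737) = 2737/98609020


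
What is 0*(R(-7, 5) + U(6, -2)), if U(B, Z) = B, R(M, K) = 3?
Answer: 0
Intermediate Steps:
0*(R(-7, 5) + U(6, -2)) = 0*(3 + 6) = 0*9 = 0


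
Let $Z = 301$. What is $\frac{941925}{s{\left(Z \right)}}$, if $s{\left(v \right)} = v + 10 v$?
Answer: $\frac{941925}{3311} \approx 284.48$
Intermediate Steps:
$s{\left(v \right)} = 11 v$
$\frac{941925}{s{\left(Z \right)}} = \frac{941925}{11 \cdot 301} = \frac{941925}{3311}$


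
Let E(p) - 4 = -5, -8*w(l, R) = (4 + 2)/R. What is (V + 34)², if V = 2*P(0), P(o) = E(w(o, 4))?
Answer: 1024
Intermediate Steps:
w(l, R) = -3/(4*R) (w(l, R) = -(4 + 2)/(8*R) = -3/(4*R))
E(p) = -1 (E(p) = 4 - 5 = -1)
P(o) = -1
V = -2 (V = 2*(-1) = -2)
(V + 34)² = (-2 + 34)² = 32² = 1024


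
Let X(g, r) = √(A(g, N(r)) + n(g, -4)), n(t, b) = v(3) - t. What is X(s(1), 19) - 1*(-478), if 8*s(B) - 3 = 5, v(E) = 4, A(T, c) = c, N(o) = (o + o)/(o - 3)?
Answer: 478 + √86/4 ≈ 480.32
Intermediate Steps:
N(o) = 2*o/(-3 + o) (N(o) = (2*o)/(-3 + o) = 2*o/(-3 + o))
s(B) = 1 (s(B) = 3/8 + (⅛)*5 = 3/8 + 5/8 = 1)
n(t, b) = 4 - t
X(g, r) = √(4 - g + 2*r/(-3 + r)) (X(g, r) = √(2*r/(-3 + r) + (4 - g)) = √(4 - g + 2*r/(-3 + r)))
X(s(1), 19) - 1*(-478) = √((2*19 + (-3 + 19)*(4 - 1*1))/(-3 + 19)) - 1*(-478) = √((38 + 16*(4 - 1))/16) + 478 = √((38 + 16*3)/16) + 478 = √((38 + 48)/16) + 478 = √((1/16)*86) + 478 = √(43/8) + 478 = √86/4 + 478 = 478 + √86/4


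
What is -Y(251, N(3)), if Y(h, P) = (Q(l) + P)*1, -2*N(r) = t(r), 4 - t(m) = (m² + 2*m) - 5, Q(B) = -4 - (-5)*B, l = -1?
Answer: 6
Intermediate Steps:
Q(B) = -4 + 5*B
t(m) = 9 - m² - 2*m (t(m) = 4 - ((m² + 2*m) - 5) = 4 - (-5 + m² + 2*m) = 4 + (5 - m² - 2*m) = 9 - m² - 2*m)
N(r) = -9/2 + r + r²/2 (N(r) = -(9 - r² - 2*r)/2 = -9/2 + r + r²/2)
Y(h, P) = -9 + P (Y(h, P) = ((-4 + 5*(-1)) + P)*1 = ((-4 - 5) + P)*1 = (-9 + P)*1 = -9 + P)
-Y(251, N(3)) = -(-9 + (-9/2 + 3 + (½)*3²)) = -(-9 + (-9/2 + 3 + (½)*9)) = -(-9 + (-9/2 + 3 + 9/2)) = -(-9 + 3) = -1*(-6) = 6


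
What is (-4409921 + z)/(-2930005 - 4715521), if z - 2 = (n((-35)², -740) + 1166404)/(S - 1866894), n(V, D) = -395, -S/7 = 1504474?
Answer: 54675111830837/94790852199512 ≈ 0.57680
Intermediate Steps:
S = -10531318 (S = -7*1504474 = -10531318)
z = 23630415/12398212 (z = 2 + (-395 + 1166404)/(-10531318 - 1866894) = 2 + 1166009/(-12398212) = 2 + 1166009*(-1/12398212) = 2 - 1166009/12398212 = 23630415/12398212 ≈ 1.9060)
(-4409921 + z)/(-2930005 - 4715521) = (-4409921 + 23630415/12398212)/(-2930005 - 4715521) = -54675111830837/12398212/(-7645526) = -54675111830837/12398212*(-1/7645526) = 54675111830837/94790852199512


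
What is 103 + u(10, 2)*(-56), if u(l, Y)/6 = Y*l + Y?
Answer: -7289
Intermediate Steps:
u(l, Y) = 6*Y + 6*Y*l (u(l, Y) = 6*(Y*l + Y) = 6*(Y + Y*l) = 6*Y + 6*Y*l)
103 + u(10, 2)*(-56) = 103 + (6*2*(1 + 10))*(-56) = 103 + (6*2*11)*(-56) = 103 + 132*(-56) = 103 - 7392 = -7289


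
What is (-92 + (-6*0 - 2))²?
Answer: 8836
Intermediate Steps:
(-92 + (-6*0 - 2))² = (-92 + (0 - 2))² = (-92 - 2)² = (-94)² = 8836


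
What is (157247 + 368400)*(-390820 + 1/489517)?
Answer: -100563122350933533/489517 ≈ -2.0543e+11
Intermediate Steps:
(157247 + 368400)*(-390820 + 1/489517) = 525647*(-390820 + 1/489517) = 525647*(-191313033939/489517) = -100563122350933533/489517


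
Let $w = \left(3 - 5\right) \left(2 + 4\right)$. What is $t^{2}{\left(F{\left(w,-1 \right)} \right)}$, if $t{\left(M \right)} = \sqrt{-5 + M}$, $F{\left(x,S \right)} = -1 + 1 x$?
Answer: $-18$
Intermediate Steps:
$w = -12$ ($w = \left(-2\right) 6 = -12$)
$F{\left(x,S \right)} = -1 + x$
$t^{2}{\left(F{\left(w,-1 \right)} \right)} = \left(\sqrt{-5 - 13}\right)^{2} = \left(\sqrt{-18}\right)^{2} = \left(3 i \sqrt{2}\right)^{2} = -18$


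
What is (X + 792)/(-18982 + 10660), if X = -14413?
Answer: 13621/8322 ≈ 1.6367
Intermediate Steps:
(X + 792)/(-18982 + 10660) = (-14413 + 792)/(-18982 + 10660) = -13621/(-8322) = -13621*(-1/8322) = 13621/8322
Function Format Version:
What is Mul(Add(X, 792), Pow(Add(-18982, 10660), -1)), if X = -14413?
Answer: Rational(13621, 8322) ≈ 1.6367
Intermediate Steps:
Mul(Add(X, 792), Pow(Add(-18982, 10660), -1)) = Mul(Add(-14413, 792), Pow(Add(-18982, 10660), -1)) = Mul(-13621, Pow(-8322, -1)) = Mul(-13621, Rational(-1, 8322)) = Rational(13621, 8322)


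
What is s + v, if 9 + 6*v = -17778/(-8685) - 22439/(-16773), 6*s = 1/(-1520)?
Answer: -1842204587/1968210912 ≈ -0.93598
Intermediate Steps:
s = -1/9120 (s = (1/6)/(-1520) = (1/6)*(-1/1520) = -1/9120 ≈ -0.00010965)
v = -15147934/16185945 (v = -3/2 + (-17778/(-8685) - 22439/(-16773))/6 = -3/2 + (-17778*(-1/8685) - 22439*(-1/16773))/6 = -3/2 + (5926/2895 + 22439/16773)/6 = -3/2 + (1/6)*(18261967/5395315) = -3/2 + 18261967/32371890 = -15147934/16185945 ≈ -0.93587)
s + v = -1/9120 - 15147934/16185945 = -1842204587/1968210912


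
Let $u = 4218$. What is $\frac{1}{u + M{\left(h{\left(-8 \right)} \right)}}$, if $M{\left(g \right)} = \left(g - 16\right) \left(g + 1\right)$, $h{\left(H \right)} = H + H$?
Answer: $\frac{1}{4698} \approx 0.00021286$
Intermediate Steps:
$h{\left(H \right)} = 2 H$
$M{\left(g \right)} = \left(1 + g\right) \left(-16 + g\right)$ ($M{\left(g \right)} = \left(-16 + g\right) \left(1 + g\right) = \left(1 + g\right) \left(-16 + g\right)$)
$\frac{1}{u + M{\left(h{\left(-8 \right)} \right)}} = \frac{1}{4218 - \left(16 - 256 + 15 \cdot 2 \left(-8\right)\right)} = \frac{1}{4218 - \left(-224 - 256\right)} = \frac{1}{4218 + \left(-16 + 256 + 240\right)} = \frac{1}{4218 + 480} = \frac{1}{4698}$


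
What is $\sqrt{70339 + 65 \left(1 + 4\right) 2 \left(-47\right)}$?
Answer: $3 \sqrt{4421} \approx 199.47$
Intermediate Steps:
$\sqrt{70339 + 65 \left(1 + 4\right) 2 \left(-47\right)} = \sqrt{70339 + 65 \cdot 5 \cdot 2 \left(-47\right)} = \sqrt{70339 + 65 \cdot 10 \left(-47\right)} = \sqrt{70339 + 650 \left(-47\right)} = \sqrt{70339 - 30550} = \sqrt{39789} = 3 \sqrt{4421}$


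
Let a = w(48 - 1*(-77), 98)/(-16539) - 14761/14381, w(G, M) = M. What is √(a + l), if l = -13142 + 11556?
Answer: I*√89780588168017264869/237847359 ≈ 39.838*I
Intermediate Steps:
a = -245541517/237847359 (a = 98/(-16539) - 14761/14381 = 98*(-1/16539) - 14761*1/14381 = -98/16539 - 14761/14381 = -245541517/237847359 ≈ -1.0323)
l = -1586
√(a + l) = √(-245541517/237847359 - 1586) = √(-377471452891/237847359) = I*√89780588168017264869/237847359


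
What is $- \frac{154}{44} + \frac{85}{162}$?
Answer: $- \frac{241}{81} \approx -2.9753$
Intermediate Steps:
$- \frac{154}{44} + \frac{85}{162} = \left(-154\right) \frac{1}{44} + 85 \cdot \frac{1}{162} = - \frac{7}{2} + \frac{85}{162} = - \frac{241}{81}$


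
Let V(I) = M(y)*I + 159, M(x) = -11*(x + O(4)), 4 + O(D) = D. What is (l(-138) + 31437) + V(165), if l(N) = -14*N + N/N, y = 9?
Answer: 17194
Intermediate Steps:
O(D) = -4 + D
M(x) = -11*x (M(x) = -11*(x + (-4 + 4)) = -11*(x + 0) = -11*x)
l(N) = 1 - 14*N (l(N) = -14*N + 1 = 1 - 14*N)
V(I) = 159 - 99*I (V(I) = (-11*9)*I + 159 = -99*I + 159 = 159 - 99*I)
(l(-138) + 31437) + V(165) = ((1 - 14*(-138)) + 31437) + (159 - 99*165) = ((1 + 1932) + 31437) + (159 - 16335) = (1933 + 31437) - 16176 = 33370 - 16176 = 17194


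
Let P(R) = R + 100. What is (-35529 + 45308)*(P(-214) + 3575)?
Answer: 33845119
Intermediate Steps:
P(R) = 100 + R
(-35529 + 45308)*(P(-214) + 3575) = (-35529 + 45308)*((100 - 214) + 3575) = 9779*(-114 + 3575) = 9779*3461 = 33845119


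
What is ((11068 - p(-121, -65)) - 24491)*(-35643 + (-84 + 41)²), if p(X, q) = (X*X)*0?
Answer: 453616862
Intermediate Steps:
p(X, q) = 0 (p(X, q) = X²*0 = 0)
((11068 - p(-121, -65)) - 24491)*(-35643 + (-84 + 41)²) = ((11068 - 1*0) - 24491)*(-35643 + (-84 + 41)²) = ((11068 + 0) - 24491)*(-35643 + (-43)²) = (11068 - 24491)*(-35643 + 1849) = -13423*(-33794) = 453616862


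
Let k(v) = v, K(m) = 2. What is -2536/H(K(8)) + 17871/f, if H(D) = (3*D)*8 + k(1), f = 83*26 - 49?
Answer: -40295/931 ≈ -43.281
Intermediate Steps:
f = 2109 (f = 2158 - 49 = 2109)
H(D) = 1 + 24*D (H(D) = (3*D)*8 + 1 = 24*D + 1 = 1 + 24*D)
-2536/H(K(8)) + 17871/f = -2536/(1 + 24*2) + 17871/2109 = -2536/(1 + 48) + 17871*(1/2109) = -2536/49 + 161/19 = -40295/931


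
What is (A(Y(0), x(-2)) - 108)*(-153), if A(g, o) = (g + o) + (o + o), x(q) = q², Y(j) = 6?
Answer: 13770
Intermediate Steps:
A(g, o) = g + 3*o (A(g, o) = (g + o) + 2*o = g + 3*o)
(A(Y(0), x(-2)) - 108)*(-153) = ((6 + 3*(-2)²) - 108)*(-153) = ((6 + 3*4) - 108)*(-153) = ((6 + 12) - 108)*(-153) = (18 - 108)*(-153) = -90*(-153) = 13770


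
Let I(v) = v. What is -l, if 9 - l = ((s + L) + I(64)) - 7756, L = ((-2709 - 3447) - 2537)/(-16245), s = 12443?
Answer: 77042483/16245 ≈ 4742.5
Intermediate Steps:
L = 8693/16245 (L = (-6156 - 2537)*(-1/16245) = -8693*(-1/16245) = 8693/16245 ≈ 0.53512)
l = -77042483/16245 (l = 9 - (((12443 + 8693/16245) + 64) - 7756) = 9 - ((202145228/16245 + 64) - 7756) = 9 - (203184908/16245 - 7756) = 9 - 1*77188688/16245 = 9 - 77188688/16245 = -77042483/16245 ≈ -4742.5)
-l = -1*(-77042483/16245) = 77042483/16245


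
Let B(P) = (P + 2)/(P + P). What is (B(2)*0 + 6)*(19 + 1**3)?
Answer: 120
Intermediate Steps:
B(P) = (2 + P)/(2*P) (B(P) = (2 + P)/((2*P)) = (2 + P)*(1/(2*P)) = (2 + P)/(2*P))
(B(2)*0 + 6)*(19 + 1**3) = (((1/2)*(2 + 2)/2)*0 + 6)*(19 + 1**3) = (((1/2)*(1/2)*4)*0 + 6)*(19 + 1) = (1*0 + 6)*20 = (0 + 6)*20 = 6*20 = 120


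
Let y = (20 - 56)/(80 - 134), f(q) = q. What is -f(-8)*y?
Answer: 16/3 ≈ 5.3333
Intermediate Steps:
y = 2/3 (y = -36/(-54) = -36*(-1/54) = 2/3 ≈ 0.66667)
-f(-8)*y = -(-8)*2/3 = -1*(-16/3) = 16/3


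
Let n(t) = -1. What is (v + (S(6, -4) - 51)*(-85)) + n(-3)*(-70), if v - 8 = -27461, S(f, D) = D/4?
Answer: -22963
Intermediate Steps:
S(f, D) = D/4 (S(f, D) = D*(¼) = D/4)
v = -27453 (v = 8 - 27461 = -27453)
(v + (S(6, -4) - 51)*(-85)) + n(-3)*(-70) = (-27453 + ((¼)*(-4) - 51)*(-85)) - 1*(-70) = (-27453 + (-1 - 51)*(-85)) + 70 = (-27453 - 52*(-85)) + 70 = (-27453 + 4420) + 70 = -23033 + 70 = -22963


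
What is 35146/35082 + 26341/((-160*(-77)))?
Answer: 96935263/30872160 ≈ 3.1399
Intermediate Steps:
35146/35082 + 26341/((-160*(-77))) = 35146*(1/35082) + 26341/12320 = 17573/17541 + 26341*(1/12320) = 17573/17541 + 3763/1760 = 96935263/30872160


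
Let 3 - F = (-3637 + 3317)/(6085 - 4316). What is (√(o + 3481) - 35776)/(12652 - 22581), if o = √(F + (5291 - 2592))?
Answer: 35776/9929 - √(10893305641 + 1769*√8456099502)/17564401 ≈ 3.5972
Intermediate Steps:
F = 5627/1769 (F = 3 - (-3637 + 3317)/(6085 - 4316) = 3 - (-320)/1769 = 3 - 1*(-320/1769) = 3 + 320/1769 = 5627/1769 ≈ 3.1809)
o = √8456099502/1769 (o = √(5627/1769 + (5291 - 2592)) = √(5627/1769 + 2699) = √(4780158/1769) = √8456099502/1769 ≈ 51.982)
(√(o + 3481) - 35776)/(12652 - 22581) = (√(√8456099502/1769 + 3481) - 35776)/(12652 - 22581) = (√(3481 + √8456099502/1769) - 35776)/(-9929) = (-35776 + √(3481 + √8456099502/1769))*(-1/9929) = 35776/9929 - √(3481 + √8456099502/1769)/9929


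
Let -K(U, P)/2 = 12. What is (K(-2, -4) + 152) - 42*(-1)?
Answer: 170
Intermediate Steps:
K(U, P) = -24 (K(U, P) = -2*12 = -24)
(K(-2, -4) + 152) - 42*(-1) = (-24 + 152) - 42*(-1) = 128 + 42 = 170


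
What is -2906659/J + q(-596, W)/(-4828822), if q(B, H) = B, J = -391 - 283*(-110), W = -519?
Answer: -13469981387/142450249 ≈ -94.559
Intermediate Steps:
J = 30739 (J = -391 + 31130 = 30739)
-2906659/J + q(-596, W)/(-4828822) = -2906659/30739 - 596/(-4828822) = -2906659*1/30739 - 596*(-1/4828822) = -5579/59 + 298/2414411 = -13469981387/142450249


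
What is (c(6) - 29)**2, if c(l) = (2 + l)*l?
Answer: 361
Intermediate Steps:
c(l) = l*(2 + l)
(c(6) - 29)**2 = (6*(2 + 6) - 29)**2 = (6*8 - 29)**2 = (48 - 29)**2 = 19**2 = 361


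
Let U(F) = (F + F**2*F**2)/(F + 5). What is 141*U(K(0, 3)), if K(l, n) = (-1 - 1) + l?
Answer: 658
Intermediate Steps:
K(l, n) = -2 + l
U(F) = (F + F**4)/(5 + F)
141*U(K(0, 3)) = 141*(((-2 + 0) + (-2 + 0)**4)/(5 + (-2 + 0))) = 141*((-2 + (-2)**4)/(5 - 2)) = 141*((-2 + 16)/3) = 141*((1/3)*14) = 141*(14/3) = 658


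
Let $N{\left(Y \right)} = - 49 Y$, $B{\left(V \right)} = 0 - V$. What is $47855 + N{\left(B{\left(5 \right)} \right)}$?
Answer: $48100$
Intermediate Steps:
$B{\left(V \right)} = - V$
$47855 + N{\left(B{\left(5 \right)} \right)} = 47855 - 49 \left(\left(-1\right) 5\right) = 47855 - -245 = 47855 + 245 = 48100$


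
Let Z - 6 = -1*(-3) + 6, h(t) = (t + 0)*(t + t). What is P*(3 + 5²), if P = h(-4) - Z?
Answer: 476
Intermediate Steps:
h(t) = 2*t² (h(t) = t*(2*t) = 2*t²)
Z = 15 (Z = 6 + (-1*(-3) + 6) = 6 + (3 + 6) = 6 + 9 = 15)
P = 17 (P = 2*(-4)² - 1*15 = 2*16 - 15 = 32 - 15 = 17)
P*(3 + 5²) = 17*(3 + 5²) = 17*(3 + 25) = 17*28 = 476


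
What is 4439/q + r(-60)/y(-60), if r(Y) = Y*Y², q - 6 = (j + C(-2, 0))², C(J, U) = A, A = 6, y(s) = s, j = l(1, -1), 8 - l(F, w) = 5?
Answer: 317639/87 ≈ 3651.0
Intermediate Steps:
l(F, w) = 3 (l(F, w) = 8 - 1*5 = 8 - 5 = 3)
j = 3
C(J, U) = 6
q = 87 (q = 6 + (3 + 6)² = 6 + 9² = 6 + 81 = 87)
r(Y) = Y³
4439/q + r(-60)/y(-60) = 4439/87 + (-60)³/(-60) = 4439*(1/87) - 216000*(-1/60) = 4439/87 + 3600 = 317639/87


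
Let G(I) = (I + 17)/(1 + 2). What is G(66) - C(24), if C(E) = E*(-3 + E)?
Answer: -1429/3 ≈ -476.33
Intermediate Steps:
G(I) = 17/3 + I/3 (G(I) = (17 + I)/3 = (17 + I)*(⅓) = 17/3 + I/3)
G(66) - C(24) = (17/3 + (⅓)*66) - 24*(-3 + 24) = (17/3 + 22) - 24*21 = 83/3 - 1*504 = 83/3 - 504 = -1429/3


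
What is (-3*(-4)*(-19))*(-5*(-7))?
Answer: -7980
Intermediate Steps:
(-3*(-4)*(-19))*(-5*(-7)) = (12*(-19))*35 = -228*35 = -7980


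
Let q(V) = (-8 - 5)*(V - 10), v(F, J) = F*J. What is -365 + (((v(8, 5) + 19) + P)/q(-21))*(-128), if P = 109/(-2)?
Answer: -147671/403 ≈ -366.43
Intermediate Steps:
P = -109/2 (P = 109*(-½) = -109/2 ≈ -54.500)
q(V) = 130 - 13*V (q(V) = -13*(-10 + V) = 130 - 13*V)
-365 + (((v(8, 5) + 19) + P)/q(-21))*(-128) = -365 + (((8*5 + 19) - 109/2)/(130 - 13*(-21)))*(-128) = -365 + (((40 + 19) - 109/2)/(130 + 273))*(-128) = -365 + ((59 - 109/2)/403)*(-128) = -365 + ((9/2)*(1/403))*(-128) = -365 + (9/806)*(-128) = -365 - 576/403 = -147671/403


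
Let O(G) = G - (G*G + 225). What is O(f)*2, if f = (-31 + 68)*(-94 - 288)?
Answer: -399568630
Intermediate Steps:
f = -14134 (f = 37*(-382) = -14134)
O(G) = -225 + G - G² (O(G) = G - (G² + 225) = G - (225 + G²) = G + (-225 - G²) = -225 + G - G²)
O(f)*2 = (-225 - 14134 - 1*(-14134)²)*2 = (-225 - 14134 - 1*199769956)*2 = (-225 - 14134 - 199769956)*2 = -199784315*2 = -399568630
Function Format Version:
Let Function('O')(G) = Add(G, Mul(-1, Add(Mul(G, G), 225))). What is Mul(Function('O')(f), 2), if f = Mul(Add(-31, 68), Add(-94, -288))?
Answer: -399568630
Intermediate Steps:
f = -14134 (f = Mul(37, -382) = -14134)
Function('O')(G) = Add(-225, G, Mul(-1, Pow(G, 2))) (Function('O')(G) = Add(G, Mul(-1, Add(Pow(G, 2), 225))) = Add(G, Mul(-1, Add(225, Pow(G, 2)))) = Add(G, Add(-225, Mul(-1, Pow(G, 2)))) = Add(-225, G, Mul(-1, Pow(G, 2))))
Mul(Function('O')(f), 2) = Mul(Add(-225, -14134, Mul(-1, Pow(-14134, 2))), 2) = Mul(Add(-225, -14134, Mul(-1, 199769956)), 2) = Mul(Add(-225, -14134, -199769956), 2) = Mul(-199784315, 2) = -399568630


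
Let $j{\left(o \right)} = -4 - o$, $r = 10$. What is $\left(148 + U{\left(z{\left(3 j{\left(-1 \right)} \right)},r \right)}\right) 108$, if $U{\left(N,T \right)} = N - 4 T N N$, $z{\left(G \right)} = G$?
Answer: $-334908$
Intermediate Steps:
$U{\left(N,T \right)} = N - 4 T N^{2}$ ($U{\left(N,T \right)} = N - 4 N T N = N - 4 T N^{2}$)
$\left(148 + U{\left(z{\left(3 j{\left(-1 \right)} \right)},r \right)}\right) 108 = \left(148 + 3 \left(-4 - -1\right) \left(1 - 4 \cdot 3 \left(-4 - -1\right) 10\right)\right) 108 = \left(148 + 3 \left(-4 + 1\right) \left(1 - 4 \cdot 3 \left(-4 + 1\right) 10\right)\right) 108 = \left(148 + 3 \left(-3\right) \left(1 - 4 \cdot 3 \left(-3\right) 10\right)\right) 108 = \left(148 - 9 \left(1 - \left(-36\right) 10\right)\right) 108 = \left(148 - 9 \left(1 + 360\right)\right) 108 = \left(148 - 3249\right) 108 = \left(-3101\right) 108 = -334908$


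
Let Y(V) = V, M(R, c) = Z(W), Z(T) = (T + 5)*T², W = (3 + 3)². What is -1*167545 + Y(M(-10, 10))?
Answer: -114409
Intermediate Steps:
W = 36 (W = 6² = 36)
Z(T) = T²*(5 + T) (Z(T) = (5 + T)*T² = T²*(5 + T))
M(R, c) = 53136 (M(R, c) = 36²*(5 + 36) = 1296*41 = 53136)
-1*167545 + Y(M(-10, 10)) = -1*167545 + 53136 = -167545 + 53136 = -114409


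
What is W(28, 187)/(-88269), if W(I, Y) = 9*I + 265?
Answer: -517/88269 ≈ -0.0058571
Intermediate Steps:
W(I, Y) = 265 + 9*I
W(28, 187)/(-88269) = (265 + 9*28)/(-88269) = (265 + 252)*(-1/88269) = 517*(-1/88269) = -517/88269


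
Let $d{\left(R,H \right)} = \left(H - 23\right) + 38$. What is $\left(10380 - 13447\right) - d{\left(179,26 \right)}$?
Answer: $-3108$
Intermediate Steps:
$d{\left(R,H \right)} = 15 + H$ ($d{\left(R,H \right)} = \left(-23 + H\right) + 38 = 15 + H$)
$\left(10380 - 13447\right) - d{\left(179,26 \right)} = \left(10380 - 13447\right) - \left(15 + 26\right) = \left(10380 - 13447\right) - 41 = -3067 - 41 = -3108$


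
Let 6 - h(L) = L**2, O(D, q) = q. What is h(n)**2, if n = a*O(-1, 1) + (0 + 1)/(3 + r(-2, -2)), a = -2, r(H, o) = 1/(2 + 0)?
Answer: 22500/2401 ≈ 9.3711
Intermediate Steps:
r(H, o) = 1/2
n = -12/7 (n = -2*1 + (0 + 1)/(3 + 1/2) = -2 + 1/(7/2) = -2 + 1*(2/7) = -2 + 2/7 = -12/7 ≈ -1.7143)
h(L) = 6 - L**2
h(n)**2 = (6 - (-12/7)**2)**2 = (6 - 1*144/49)**2 = (6 - 144/49)**2 = (150/49)**2 = 22500/2401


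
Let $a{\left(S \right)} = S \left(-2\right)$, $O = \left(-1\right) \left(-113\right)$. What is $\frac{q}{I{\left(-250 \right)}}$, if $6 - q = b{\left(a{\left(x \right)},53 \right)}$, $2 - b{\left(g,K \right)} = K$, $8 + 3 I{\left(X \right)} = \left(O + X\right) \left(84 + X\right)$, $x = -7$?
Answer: $\frac{19}{2526} \approx 0.0075218$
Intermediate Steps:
$O = 113$
$a{\left(S \right)} = - 2 S$
$I{\left(X \right)} = - \frac{8}{3} + \frac{\left(84 + X\right) \left(113 + X\right)}{3}$ ($I{\left(X \right)} = - \frac{8}{3} + \frac{\left(113 + X\right) \left(84 + X\right)}{3} = - \frac{8}{3} + \frac{\left(84 + X\right) \left(113 + X\right)}{3}$)
$b{\left(g,K \right)} = 2 - K$
$q = 57$ ($q = 6 - \left(2 - 53\right) = 6 - -51 = 6 + 51 = 57$)
$\frac{q}{I{\left(-250 \right)}} = \frac{57}{\frac{9484}{3} + \frac{\left(-250\right)^{2}}{3} + \frac{197}{3} \left(-250\right)} = \frac{57}{\frac{9484}{3} + \frac{1}{3} \cdot 62500 - \frac{49250}{3}} = \frac{57}{\frac{9484}{3} + \frac{62500}{3} - \frac{49250}{3}} = \frac{57}{7578} = 57 \cdot \frac{1}{7578} = \frac{19}{2526}$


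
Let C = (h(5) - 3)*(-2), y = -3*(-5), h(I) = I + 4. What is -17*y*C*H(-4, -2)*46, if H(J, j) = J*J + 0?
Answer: 2252160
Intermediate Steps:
h(I) = 4 + I
y = 15
H(J, j) = J² (H(J, j) = J² + 0 = J²)
C = -12 (C = ((4 + 5) - 3)*(-2) = (9 - 3)*(-2) = 6*(-2) = -12)
-17*y*C*H(-4, -2)*46 = -17*15*(-12)*(-4)²*46 = -(-3060)*16*46 = -17*(-2880)*46 = 48960*46 = 2252160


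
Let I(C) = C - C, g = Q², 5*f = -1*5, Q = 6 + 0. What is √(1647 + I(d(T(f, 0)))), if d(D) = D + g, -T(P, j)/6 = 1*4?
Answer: 3*√183 ≈ 40.583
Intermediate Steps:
Q = 6
f = -1 (f = (-1*5)/5 = (⅕)*(-5) = -1)
g = 36 (g = 6² = 36)
T(P, j) = -24 (T(P, j) = -6*4 = -24)
d(D) = 36 + D (d(D) = D + 36 = 36 + D)
I(C) = 0
√(1647 + I(d(T(f, 0)))) = √(1647 + 0) = √1647 = 3*√183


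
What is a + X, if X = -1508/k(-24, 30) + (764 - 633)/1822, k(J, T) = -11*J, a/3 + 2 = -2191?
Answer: -197954039/30063 ≈ -6584.6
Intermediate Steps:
a = -6579 (a = -6 + 3*(-2191) = -6 - 6573 = -6579)
X = -169562/30063 (X = -1508/((-11*(-24))) + (764 - 633)/1822 = -1508/264 + 131*(1/1822) = -1508*1/264 + 131/1822 = -377/66 + 131/1822 = -169562/30063 ≈ -5.6402)
a + X = -6579 - 169562/30063 = -197954039/30063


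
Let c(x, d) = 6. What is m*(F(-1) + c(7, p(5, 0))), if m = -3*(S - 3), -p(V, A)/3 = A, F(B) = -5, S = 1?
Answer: 6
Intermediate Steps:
p(V, A) = -3*A
m = 6 (m = -3*(1 - 3) = -3*(-2) = 6)
m*(F(-1) + c(7, p(5, 0))) = 6*(-5 + 6) = 6*1 = 6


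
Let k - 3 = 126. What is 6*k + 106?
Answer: 880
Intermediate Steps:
k = 129 (k = 3 + 126 = 129)
6*k + 106 = 6*129 + 106 = 774 + 106 = 880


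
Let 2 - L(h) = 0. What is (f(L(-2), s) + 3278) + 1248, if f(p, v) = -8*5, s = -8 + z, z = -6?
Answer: 4486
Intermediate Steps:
L(h) = 2 (L(h) = 2 - 1*0 = 2 + 0 = 2)
s = -14 (s = -8 - 6 = -14)
f(p, v) = -40
(f(L(-2), s) + 3278) + 1248 = (-40 + 3278) + 1248 = 3238 + 1248 = 4486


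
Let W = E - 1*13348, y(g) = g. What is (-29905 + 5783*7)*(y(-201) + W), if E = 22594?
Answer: 95659920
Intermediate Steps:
W = 9246 (W = 22594 - 1*13348 = 22594 - 13348 = 9246)
(-29905 + 5783*7)*(y(-201) + W) = (-29905 + 5783*7)*(-201 + 9246) = (-29905 + 40481)*9045 = 10576*9045 = 95659920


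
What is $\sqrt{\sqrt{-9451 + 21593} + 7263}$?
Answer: $\sqrt{7263 + \sqrt{12142}} \approx 85.867$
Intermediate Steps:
$\sqrt{\sqrt{-9451 + 21593} + 7263} = \sqrt{\sqrt{12142} + 7263} = \sqrt{7263 + \sqrt{12142}}$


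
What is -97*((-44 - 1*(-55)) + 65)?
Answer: -7372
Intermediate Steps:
-97*((-44 - 1*(-55)) + 65) = -97*((-44 + 55) + 65) = -97*(11 + 65) = -97*76 = -7372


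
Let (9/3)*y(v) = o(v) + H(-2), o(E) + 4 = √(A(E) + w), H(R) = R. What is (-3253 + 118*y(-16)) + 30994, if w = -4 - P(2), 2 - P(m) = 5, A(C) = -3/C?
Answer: 27505 + 59*I*√13/6 ≈ 27505.0 + 35.455*I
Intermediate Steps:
P(m) = -3 (P(m) = 2 - 1*5 = 2 - 5 = -3)
w = -1 (w = -4 - 1*(-3) = -4 + 3 = -1)
o(E) = -4 + √(-1 - 3/E) (o(E) = -4 + √(-3/E - 1) = -4 + √(-1 - 3/E))
y(v) = -2 + √((-3 - v)/v)/3 (y(v) = ((-4 + √((-3 - v)/v)) - 2)/3 = (-6 + √((-3 - v)/v))/3 = -2 + √((-3 - v)/v)/3)
(-3253 + 118*y(-16)) + 30994 = (-3253 + 118*(-2 + √((-3 - 1*(-16))/(-16))/3)) + 30994 = (-3253 + 118*(-2 + √(-(-3 + 16)/16)/3)) + 30994 = (-3253 + 118*(-2 + √(-1/16*13)/3)) + 30994 = (-3253 + 118*(-2 + √(-13/16)/3)) + 30994 = (-3253 + 118*(-2 + (I*√13/4)/3)) + 30994 = (-3253 + 118*(-2 + I*√13/12)) + 30994 = (-3253 + (-236 + 59*I*√13/6)) + 30994 = (-3489 + 59*I*√13/6) + 30994 = 27505 + 59*I*√13/6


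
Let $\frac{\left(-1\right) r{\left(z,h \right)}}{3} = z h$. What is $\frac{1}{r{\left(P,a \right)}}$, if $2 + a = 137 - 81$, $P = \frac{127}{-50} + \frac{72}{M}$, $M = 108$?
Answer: $\frac{25}{7587} \approx 0.0032951$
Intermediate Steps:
$P = - \frac{281}{150}$ ($P = \frac{127}{-50} + \frac{72}{108} = 127 \left(- \frac{1}{50}\right) + 72 \cdot \frac{1}{108} = - \frac{127}{50} + \frac{2}{3} = - \frac{281}{150} \approx -1.8733$)
$a = 54$ ($a = -2 + \left(137 - 81\right) = -2 + 56 = 54$)
$r{\left(z,h \right)} = - 3 h z$ ($r{\left(z,h \right)} = - 3 z h = - 3 h z$)
$\frac{1}{r{\left(P,a \right)}} = \frac{1}{\left(-3\right) 54 \left(- \frac{281}{150}\right)} = \frac{1}{\frac{7587}{25}} = \frac{25}{7587}$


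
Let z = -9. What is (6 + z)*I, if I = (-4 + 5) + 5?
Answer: -18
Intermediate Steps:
I = 6 (I = 1 + 5 = 6)
(6 + z)*I = (6 - 9)*6 = -3*6 = -18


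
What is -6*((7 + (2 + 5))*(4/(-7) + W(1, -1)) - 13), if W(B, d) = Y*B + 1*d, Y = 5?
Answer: -210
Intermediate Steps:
W(B, d) = d + 5*B (W(B, d) = 5*B + 1*d = 5*B + d = d + 5*B)
-6*((7 + (2 + 5))*(4/(-7) + W(1, -1)) - 13) = -6*((7 + (2 + 5))*(4/(-7) + (-1 + 5*1)) - 13) = -6*((7 + 7)*(4*(-⅐) + (-1 + 5)) - 13) = -6*(14*(-4/7 + 4) - 13) = -6*(14*(24/7) - 13) = -6*(48 - 13) = -6*35 = -210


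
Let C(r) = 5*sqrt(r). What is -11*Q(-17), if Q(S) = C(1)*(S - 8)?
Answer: 1375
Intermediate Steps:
Q(S) = -40 + 5*S (Q(S) = (5*sqrt(1))*(S - 8) = (5*1)*(-8 + S) = 5*(-8 + S) = -40 + 5*S)
-11*Q(-17) = -11*(-40 + 5*(-17)) = -11*(-40 - 85) = -11*(-125) = 1375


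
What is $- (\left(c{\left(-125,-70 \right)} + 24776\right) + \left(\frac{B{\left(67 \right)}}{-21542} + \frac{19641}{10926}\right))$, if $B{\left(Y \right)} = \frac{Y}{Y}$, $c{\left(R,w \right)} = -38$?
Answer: $- \frac{485246167316}{19613991} \approx -24740.0$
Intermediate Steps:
$B{\left(Y \right)} = 1$
$- (\left(c{\left(-125,-70 \right)} + 24776\right) + \left(\frac{B{\left(67 \right)}}{-21542} + \frac{19641}{10926}\right)) = - (\left(-38 + 24776\right) + \left(1 \frac{1}{-21542} + \frac{19641}{10926}\right)) = - (24738 + \left(1 \left(- \frac{1}{21542}\right) + 19641 \cdot \frac{1}{10926}\right)) = - (24738 + \left(- \frac{1}{21542} + \frac{6547}{3642}\right)) = - (24738 + \frac{35257958}{19613991}) = \left(-1\right) \frac{485246167316}{19613991} = - \frac{485246167316}{19613991}$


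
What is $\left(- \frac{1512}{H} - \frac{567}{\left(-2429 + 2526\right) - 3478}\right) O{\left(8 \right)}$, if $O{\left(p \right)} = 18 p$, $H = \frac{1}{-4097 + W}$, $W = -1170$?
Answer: $\frac{184630517424}{161} \approx 1.1468 \cdot 10^{9}$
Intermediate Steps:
$H = - \frac{1}{5267}$ ($H = \frac{1}{-4097 - 1170} = \frac{1}{-5267} = - \frac{1}{5267} \approx -0.00018986$)
$\left(- \frac{1512}{H} - \frac{567}{\left(-2429 + 2526\right) - 3478}\right) O{\left(8 \right)} = \left(- \frac{1512}{- \frac{1}{5267}} - \frac{567}{\left(-2429 + 2526\right) - 3478}\right) 18 \cdot 8 = \left(\left(-1512\right) \left(-5267\right) - \frac{567}{97 - 3478}\right) 144 = \left(7963704 - \frac{567}{-3381}\right) 144 = \left(7963704 - - \frac{27}{161}\right) 144 = \left(7963704 + \frac{27}{161}\right) 144 = \frac{1282156371}{161} \cdot 144 = \frac{184630517424}{161}$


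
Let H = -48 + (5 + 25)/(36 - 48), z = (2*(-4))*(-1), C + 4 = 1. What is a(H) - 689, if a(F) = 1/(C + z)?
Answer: -3444/5 ≈ -688.80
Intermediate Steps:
C = -3 (C = -4 + 1 = -3)
z = 8 (z = -8*(-1) = 8)
H = -101/2 (H = -48 + 30/(-12) = -48 + 30*(-1/12) = -48 - 5/2 = -101/2 ≈ -50.500)
a(F) = ⅕ (a(F) = 1/(-3 + 8) = 1/5 = ⅕)
a(H) - 689 = ⅕ - 689 = -3444/5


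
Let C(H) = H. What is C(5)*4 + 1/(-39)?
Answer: 779/39 ≈ 19.974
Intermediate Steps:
C(5)*4 + 1/(-39) = 5*4 + 1/(-39) = 20 - 1/39 = 779/39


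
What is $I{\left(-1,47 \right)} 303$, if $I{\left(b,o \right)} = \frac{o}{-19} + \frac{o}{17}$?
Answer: $\frac{28482}{323} \approx 88.18$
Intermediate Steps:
$I{\left(b,o \right)} = \frac{2 o}{323}$ ($I{\left(b,o \right)} = o \left(- \frac{1}{19}\right) + o \frac{1}{17} = - \frac{o}{19} + \frac{o}{17} = \frac{2 o}{323}$)
$I{\left(-1,47 \right)} 303 = \frac{2}{323} \cdot 47 \cdot 303 = \frac{94}{323} \cdot 303 = \frac{28482}{323}$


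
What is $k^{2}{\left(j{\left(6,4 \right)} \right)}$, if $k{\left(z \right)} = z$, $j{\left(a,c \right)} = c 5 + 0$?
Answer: $400$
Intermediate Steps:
$j{\left(a,c \right)} = 5 c$ ($j{\left(a,c \right)} = 5 c + 0 = 5 c$)
$k^{2}{\left(j{\left(6,4 \right)} \right)} = \left(5 \cdot 4\right)^{2} = 20^{2} = 400$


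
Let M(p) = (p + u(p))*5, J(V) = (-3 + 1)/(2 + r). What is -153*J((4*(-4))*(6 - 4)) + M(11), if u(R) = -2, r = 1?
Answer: 147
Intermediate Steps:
J(V) = -2/3 (J(V) = (-3 + 1)/(2 + 1) = -2/3)
M(p) = -10 + 5*p (M(p) = (p - 2)*5 = (-2 + p)*5 = -10 + 5*p)
-153*J((4*(-4))*(6 - 4)) + M(11) = -153*(-2/3) + (-10 + 5*11) = 102 + (-10 + 55) = 102 + 45 = 147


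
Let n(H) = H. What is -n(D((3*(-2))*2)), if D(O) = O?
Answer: 12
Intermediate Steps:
-n(D((3*(-2))*2)) = -3*(-2)*2 = -(-6)*2 = -1*(-12) = 12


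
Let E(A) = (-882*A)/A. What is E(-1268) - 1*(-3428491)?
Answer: 3427609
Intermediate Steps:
E(A) = -882
E(-1268) - 1*(-3428491) = -882 - 1*(-3428491) = -882 + 3428491 = 3427609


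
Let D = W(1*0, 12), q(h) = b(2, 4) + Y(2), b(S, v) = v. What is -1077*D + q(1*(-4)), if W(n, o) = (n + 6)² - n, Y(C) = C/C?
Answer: -38767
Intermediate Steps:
Y(C) = 1
q(h) = 5 (q(h) = 4 + 1 = 5)
W(n, o) = (6 + n)² - n
D = 36 (D = (6 + 1*0)² - 0 = (6 + 0)² - 1*0 = 6² + 0 = 36 + 0 = 36)
-1077*D + q(1*(-4)) = -1077*36 + 5 = -38772 + 5 = -38767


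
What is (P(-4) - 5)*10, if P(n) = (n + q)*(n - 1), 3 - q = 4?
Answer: 200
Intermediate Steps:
q = -1 (q = 3 - 1*4 = 3 - 4 = -1)
P(n) = (-1 + n)² (P(n) = (n - 1)*(n - 1) = (-1 + n)*(-1 + n) = (-1 + n)²)
(P(-4) - 5)*10 = ((1 + (-4)² - 2*(-4)) - 5)*10 = ((1 + 16 + 8) - 5)*10 = (25 - 5)*10 = 20*10 = 200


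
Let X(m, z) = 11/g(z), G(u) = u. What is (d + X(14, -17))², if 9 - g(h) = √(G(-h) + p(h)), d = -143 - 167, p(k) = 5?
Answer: 330915143/3481 - 400202*√22/3481 ≈ 94524.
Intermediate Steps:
d = -310
g(h) = 9 - √(5 - h) (g(h) = 9 - √(-h + 5) = 9 - √(5 - h))
X(m, z) = 11/(9 - √(5 - z))
(d + X(14, -17))² = (-310 - 11/(-9 + √(5 - 1*(-17))))² = (-310 - 11/(-9 + √(5 + 17)))² = (-310 - 11/(-9 + √22))²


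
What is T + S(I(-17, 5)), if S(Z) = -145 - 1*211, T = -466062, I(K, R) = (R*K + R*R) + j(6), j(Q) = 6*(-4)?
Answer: -466418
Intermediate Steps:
j(Q) = -24
I(K, R) = -24 + R**2 + K*R (I(K, R) = (R*K + R*R) - 24 = (K*R + R**2) - 24 = (R**2 + K*R) - 24 = -24 + R**2 + K*R)
S(Z) = -356 (S(Z) = -145 - 211 = -356)
T + S(I(-17, 5)) = -466062 - 356 = -466418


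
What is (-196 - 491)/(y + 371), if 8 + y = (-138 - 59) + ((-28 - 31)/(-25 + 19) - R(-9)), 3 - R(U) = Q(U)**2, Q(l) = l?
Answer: -4122/1523 ≈ -2.7065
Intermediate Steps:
R(U) = 3 - U**2
y = -703/6 (y = -8 + ((-138 - 59) + ((-28 - 31)/(-25 + 19) - (3 - 1*(-9)**2))) = -8 + (-197 + (-59/(-6) - (3 - 1*81))) = -8 + (-197 + (-59*(-1/6) - (3 - 81))) = -8 + (-197 + (59/6 - 1*(-78))) = -8 + (-197 + (59/6 + 78)) = -8 + (-197 + 527/6) = -8 - 655/6 = -703/6 ≈ -117.17)
(-196 - 491)/(y + 371) = (-196 - 491)/(-703/6 + 371) = -687/1523/6 = -687*6/1523 = -4122/1523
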